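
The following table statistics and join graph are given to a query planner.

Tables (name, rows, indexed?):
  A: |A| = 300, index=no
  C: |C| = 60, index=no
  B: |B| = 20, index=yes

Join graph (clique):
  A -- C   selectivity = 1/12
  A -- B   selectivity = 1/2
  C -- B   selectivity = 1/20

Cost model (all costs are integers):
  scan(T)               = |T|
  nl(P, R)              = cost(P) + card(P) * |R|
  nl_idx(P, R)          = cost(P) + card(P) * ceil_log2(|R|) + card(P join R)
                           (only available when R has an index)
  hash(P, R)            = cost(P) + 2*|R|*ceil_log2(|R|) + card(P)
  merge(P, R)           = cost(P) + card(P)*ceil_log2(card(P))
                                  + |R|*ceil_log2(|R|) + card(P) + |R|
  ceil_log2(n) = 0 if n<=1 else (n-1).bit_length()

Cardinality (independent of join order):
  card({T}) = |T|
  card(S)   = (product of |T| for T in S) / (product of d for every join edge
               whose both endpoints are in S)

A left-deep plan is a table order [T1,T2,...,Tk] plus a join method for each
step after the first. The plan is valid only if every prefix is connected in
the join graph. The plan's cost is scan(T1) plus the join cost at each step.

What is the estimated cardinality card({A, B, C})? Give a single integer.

Tables in S: A(300), B(20), C(60)
Edges inside S: A-C(d=12), A-B(d=2), C-B(d=20)
numerator = 300 * 20 * 60 = 360000
denominator = 12 * 2 * 20 = 480
card(S) = 360000 / 480 = 750

750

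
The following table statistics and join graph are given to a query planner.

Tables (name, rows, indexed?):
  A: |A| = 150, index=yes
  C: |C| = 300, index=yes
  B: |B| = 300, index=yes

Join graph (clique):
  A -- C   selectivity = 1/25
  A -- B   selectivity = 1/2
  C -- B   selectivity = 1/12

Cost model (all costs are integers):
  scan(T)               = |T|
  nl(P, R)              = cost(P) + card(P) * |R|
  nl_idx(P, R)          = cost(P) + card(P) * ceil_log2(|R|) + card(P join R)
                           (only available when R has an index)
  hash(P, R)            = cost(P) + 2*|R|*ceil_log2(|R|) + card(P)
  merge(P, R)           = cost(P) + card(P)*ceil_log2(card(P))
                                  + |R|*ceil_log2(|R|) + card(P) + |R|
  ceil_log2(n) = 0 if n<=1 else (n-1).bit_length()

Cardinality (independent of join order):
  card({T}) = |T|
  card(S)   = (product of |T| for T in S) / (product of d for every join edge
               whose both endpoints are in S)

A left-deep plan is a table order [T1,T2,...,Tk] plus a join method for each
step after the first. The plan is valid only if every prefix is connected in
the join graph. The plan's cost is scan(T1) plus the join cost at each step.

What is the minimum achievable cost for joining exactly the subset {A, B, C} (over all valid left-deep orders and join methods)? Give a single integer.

Selinger DP over subsets of {A,B,C}:
  {A}: scan cost=150, card=150
  {C}: scan cost=300, card=300
  {B}: scan cost=300, card=300
  {AC}: card=1800; try (A,hash)→3000, (C,nl_idx)→3300, (C,merge)→4500, (A,nl_idx)→4500, (A,merge)→4650, (C,hash)→5700 …(+2); best=3000 via (A,hash)
  {AB}: card=22500; try (A,hash)→3000, (B,merge)→4500, (A,merge)→4650, (B,hash)→5700, (B,nl_idx)→24000, (A,nl_idx)→25200 …(+2); best=3000 via (A,hash)
  {BC}: card=7500; try (C,hash)→6000, (B,hash)→6000, (C,merge)→6300, (B,merge)→6300, (C,nl_idx)→10500, (B,nl_idx)→10500 …(+2); best=6000 via (C,hash)
  {ABC}: card=22500; try (B,hash)→10200, (A,hash)→15900, (B,merge)→27600, (C,hash)→30900, (B,nl_idx)→41700, (A,nl_idx)→88500 …(+6); best=10200 via (B,hash)

10200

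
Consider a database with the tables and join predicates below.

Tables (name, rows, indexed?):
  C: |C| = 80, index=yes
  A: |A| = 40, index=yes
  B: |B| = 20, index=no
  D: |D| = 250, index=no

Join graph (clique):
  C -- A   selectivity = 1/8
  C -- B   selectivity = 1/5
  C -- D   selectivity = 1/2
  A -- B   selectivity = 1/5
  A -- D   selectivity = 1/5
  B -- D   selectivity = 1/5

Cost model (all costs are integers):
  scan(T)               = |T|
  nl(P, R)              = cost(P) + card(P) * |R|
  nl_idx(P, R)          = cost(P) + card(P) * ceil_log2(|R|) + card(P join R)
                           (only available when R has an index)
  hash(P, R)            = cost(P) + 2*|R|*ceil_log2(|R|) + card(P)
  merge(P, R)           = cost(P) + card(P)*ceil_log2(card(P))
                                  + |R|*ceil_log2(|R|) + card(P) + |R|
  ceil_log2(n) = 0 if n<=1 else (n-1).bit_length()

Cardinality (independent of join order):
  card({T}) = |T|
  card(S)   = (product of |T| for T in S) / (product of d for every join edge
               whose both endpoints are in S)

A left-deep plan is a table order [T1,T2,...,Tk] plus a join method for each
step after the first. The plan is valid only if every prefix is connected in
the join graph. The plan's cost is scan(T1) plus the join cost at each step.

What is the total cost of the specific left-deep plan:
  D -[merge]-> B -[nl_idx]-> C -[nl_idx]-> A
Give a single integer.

67220

step 1: scan D: cost=250, card=250
step 2: join B via merge
    card(P join B) = 250*20/(5) = 1000
    cost = 250 + 250*8 + 20*5 + 250 + 20 = 2620
step 3: join C via nl_idx
    card(P join C) = 1000*80/(5*2) = 8000
    cost = 2620 + 1000*7 + 8000 = 17620
step 4: join A via nl_idx
    card(P join A) = 8000*40/(8*5*5) = 1600
    cost = 17620 + 8000*6 + 1600 = 67220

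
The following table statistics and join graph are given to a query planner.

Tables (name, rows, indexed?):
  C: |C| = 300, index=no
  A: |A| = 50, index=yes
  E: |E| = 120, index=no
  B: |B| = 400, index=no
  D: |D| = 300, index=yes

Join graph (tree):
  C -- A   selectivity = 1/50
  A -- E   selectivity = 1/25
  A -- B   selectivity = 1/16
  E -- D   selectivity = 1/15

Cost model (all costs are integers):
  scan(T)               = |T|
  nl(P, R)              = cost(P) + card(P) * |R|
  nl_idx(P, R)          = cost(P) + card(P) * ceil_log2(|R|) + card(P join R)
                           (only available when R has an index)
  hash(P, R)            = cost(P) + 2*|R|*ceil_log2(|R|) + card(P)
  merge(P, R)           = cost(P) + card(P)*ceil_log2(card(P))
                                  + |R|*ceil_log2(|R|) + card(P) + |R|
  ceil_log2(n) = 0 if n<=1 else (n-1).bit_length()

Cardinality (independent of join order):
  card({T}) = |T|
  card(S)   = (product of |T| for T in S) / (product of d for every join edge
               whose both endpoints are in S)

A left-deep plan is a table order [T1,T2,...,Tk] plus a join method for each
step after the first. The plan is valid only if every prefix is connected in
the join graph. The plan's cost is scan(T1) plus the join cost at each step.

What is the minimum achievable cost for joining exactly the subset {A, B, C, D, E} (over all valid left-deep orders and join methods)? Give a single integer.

46020

Selinger DP over subsets of {A,B,C,D,E}:
  {C}: scan cost=300, card=300
  {A}: scan cost=50, card=50
  {E}: scan cost=120, card=120
  {B}: scan cost=400, card=400
  {D}: scan cost=300, card=300
  {AC}: card=300; try (A,hash)→1200, (A,nl_idx)→2400, (C,merge)→3400, (A,merge)→3650, (C,hash)→5500, (C,nl)→15050 …(+1); best=1200 via (A,hash)
  {AE}: card=240; try (A,hash)→840, (A,nl_idx)→1080, (E,merge)→1360, (A,merge)→1430, (E,hash)→1780, (E,nl)→6050 …(+1); best=840 via (A,hash)
  {AB}: card=1250; try (A,hash)→1400, (A,nl_idx)→4050, (B,merge)→4400, (A,merge)→4750, (B,hash)→7300, (B,nl)→20050 …(+1); best=1400 via (A,hash)
  {DE}: card=2400; try (E,hash)→2280, (D,nl_idx)→3600, (D,merge)→4080, (E,merge)→4260, (D,hash)→5640, (D,nl)→36120 …(+1); best=2280 via (E,hash)
  {ACE}: card=1440; try (E,hash)→3180, (E,merge)→5160, (C,merge)→6000, (C,hash)→6480, (E,nl)→37200, (C,nl)→72840; best=3180 via (E,hash)
  {ABC}: card=7500; try (C,hash)→8050, (B,merge)→8200, (B,hash)→8700, (C,merge)→19400, (B,nl)→121200, (C,nl)→376400; best=8050 via (C,hash)
  {ABE}: card=6000; try (E,hash)→4330, (B,merge)→7000, (B,hash)→8280, (E,merge)→17360, (B,nl)→96840, (E,nl)→151400; best=4330 via (E,hash)
  {ADE}: card=4800; try (A,hash)→5280, (D,merge)→6000, (D,hash)→6480, (D,nl_idx)→7800, (A,nl_idx)→21480, (A,merge)→33830 …(+2); best=5280 via (A,hash)
  {ABCE}: card=36000; try (B,hash)→11820, (C,hash)→15730, (E,hash)→17230, (B,merge)→24460, (C,merge)→91330, (E,merge)→114010 …(+3); best=11820 via (B,hash)
  {ACDE}: card=28800; try (D,hash)→10020, (C,hash)→15480, (D,merge)→23460, (D,nl_idx)→44940, (C,merge)→75480, (D,nl)→435180 …(+1); best=10020 via (D,hash)
  {ABDE}: card=120000; try (D,hash)→15730, (B,hash)→17280, (B,merge)→76480, (D,merge)→91330, (D,nl_idx)→178330, (D,nl)→1804330 …(+1); best=15730 via (D,hash)
  {ABCDE}: card=720000; try (B,hash)→46020, (D,hash)→53220, (C,hash)→141130, (B,merge)→474820, (D,merge)→626820, (D,nl_idx)→1055820 …(+4); best=46020 via (B,hash)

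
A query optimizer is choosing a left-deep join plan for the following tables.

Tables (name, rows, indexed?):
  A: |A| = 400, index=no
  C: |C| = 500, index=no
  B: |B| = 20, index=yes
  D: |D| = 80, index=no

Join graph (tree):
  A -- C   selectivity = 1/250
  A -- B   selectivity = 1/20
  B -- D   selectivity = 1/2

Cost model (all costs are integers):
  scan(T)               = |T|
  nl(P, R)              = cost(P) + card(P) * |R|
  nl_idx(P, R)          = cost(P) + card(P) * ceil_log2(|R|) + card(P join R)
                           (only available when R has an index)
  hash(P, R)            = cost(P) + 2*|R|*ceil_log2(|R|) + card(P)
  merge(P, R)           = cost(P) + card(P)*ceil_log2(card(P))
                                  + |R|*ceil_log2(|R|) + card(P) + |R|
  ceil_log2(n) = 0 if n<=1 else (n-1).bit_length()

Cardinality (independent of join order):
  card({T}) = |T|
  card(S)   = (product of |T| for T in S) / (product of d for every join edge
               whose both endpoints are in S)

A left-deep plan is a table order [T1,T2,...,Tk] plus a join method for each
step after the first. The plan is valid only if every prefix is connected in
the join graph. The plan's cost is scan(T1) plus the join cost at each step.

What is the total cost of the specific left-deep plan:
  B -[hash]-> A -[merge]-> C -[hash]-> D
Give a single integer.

18160

step 1: scan B: cost=20, card=20
step 2: join A via hash
    card(P join A) = 20*400/(20) = 400
    cost = 20 + 2*400*9 + 20 = 7240
step 3: join C via merge
    card(P join C) = 400*500/(250) = 800
    cost = 7240 + 400*9 + 500*9 + 400 + 500 = 16240
step 4: join D via hash
    card(P join D) = 800*80/(2) = 32000
    cost = 16240 + 2*80*7 + 800 = 18160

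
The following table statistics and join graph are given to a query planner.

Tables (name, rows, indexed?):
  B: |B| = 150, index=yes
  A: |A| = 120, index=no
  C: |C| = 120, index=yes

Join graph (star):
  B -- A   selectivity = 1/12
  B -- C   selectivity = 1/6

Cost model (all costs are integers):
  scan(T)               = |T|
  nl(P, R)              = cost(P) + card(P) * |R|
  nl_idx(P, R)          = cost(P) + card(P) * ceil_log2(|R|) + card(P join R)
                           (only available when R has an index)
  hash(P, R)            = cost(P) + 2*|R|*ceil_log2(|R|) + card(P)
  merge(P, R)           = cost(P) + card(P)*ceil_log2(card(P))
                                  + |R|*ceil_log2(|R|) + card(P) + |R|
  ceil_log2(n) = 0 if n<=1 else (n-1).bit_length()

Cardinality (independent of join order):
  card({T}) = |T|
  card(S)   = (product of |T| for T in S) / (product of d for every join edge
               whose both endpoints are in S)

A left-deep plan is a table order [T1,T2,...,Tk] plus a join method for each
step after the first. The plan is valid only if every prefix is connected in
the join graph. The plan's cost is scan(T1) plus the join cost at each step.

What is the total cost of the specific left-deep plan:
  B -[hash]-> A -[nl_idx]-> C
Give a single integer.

42480

step 1: scan B: cost=150, card=150
step 2: join A via hash
    card(P join A) = 150*120/(12) = 1500
    cost = 150 + 2*120*7 + 150 = 1980
step 3: join C via nl_idx
    card(P join C) = 1500*120/(6) = 30000
    cost = 1980 + 1500*7 + 30000 = 42480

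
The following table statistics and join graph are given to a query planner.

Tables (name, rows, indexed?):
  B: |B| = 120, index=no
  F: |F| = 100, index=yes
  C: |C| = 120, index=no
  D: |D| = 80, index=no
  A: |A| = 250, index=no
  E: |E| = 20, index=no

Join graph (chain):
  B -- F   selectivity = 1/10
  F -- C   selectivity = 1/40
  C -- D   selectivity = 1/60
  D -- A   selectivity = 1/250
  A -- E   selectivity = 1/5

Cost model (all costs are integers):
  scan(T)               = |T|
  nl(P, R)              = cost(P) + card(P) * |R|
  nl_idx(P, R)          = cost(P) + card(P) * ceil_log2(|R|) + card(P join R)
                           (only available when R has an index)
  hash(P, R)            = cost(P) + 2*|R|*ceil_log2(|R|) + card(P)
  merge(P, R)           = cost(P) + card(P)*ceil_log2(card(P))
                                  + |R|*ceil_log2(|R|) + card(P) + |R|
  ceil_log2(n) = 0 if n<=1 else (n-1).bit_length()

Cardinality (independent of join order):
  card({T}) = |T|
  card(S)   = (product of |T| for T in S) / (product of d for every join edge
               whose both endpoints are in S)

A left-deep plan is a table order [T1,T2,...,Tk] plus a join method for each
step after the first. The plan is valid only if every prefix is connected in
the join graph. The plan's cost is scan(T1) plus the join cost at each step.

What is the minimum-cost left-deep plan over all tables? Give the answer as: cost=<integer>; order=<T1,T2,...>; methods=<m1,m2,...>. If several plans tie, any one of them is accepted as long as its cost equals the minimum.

Selinger DP (subsets sized 1..n):
  {B}: scan cost=120, card=120
  {F}: scan cost=100, card=100
  {C}: scan cost=120, card=120
  {D}: scan cost=80, card=80
  {A}: scan cost=250, card=250
  {E}: scan cost=20, card=20
  {BF}: card=1200; try (F,hash)→1640, (B,merge)→1860, (F,merge)→1880, (B,hash)→1880, (F,nl_idx)→2160, (B,nl)→12100 …(+1); best=1640 via (F,hash)
  {CF}: card=300; try (F,nl_idx)→1260, (F,hash)→1640, (C,merge)→1860, (F,merge)→1880, (C,hash)→1880, (C,nl)→12100 …(+1); best=1260 via (F,nl_idx)
  {CD}: card=160; try (D,hash)→1360, (C,merge)→1680, (D,merge)→1720, (C,hash)→1840, (C,nl)→9680, (D,nl)→9720; best=1360 via (D,hash)
  {AD}: card=80; try (D,hash)→1620, (A,merge)→2970, (D,merge)→3140, (A,hash)→4160, (A,nl)→20080, (D,nl)→20250; best=1620 via (D,hash)
  {AE}: card=1000; try (E,hash)→700, (A,merge)→2390, (E,merge)→2620, (A,hash)→4040, (A,nl)→5020, (E,nl)→5250; best=700 via (E,hash)
  {BCF}: card=3600; try (B,hash)→3240, (C,hash)→4520, (B,merge)→5220, (C,merge)→17000, (B,nl)→37260, (C,nl)→145640; best=3240 via (B,hash)
  {CDF}: card=400; try (D,hash)→2680, (F,nl_idx)→2880, (F,hash)→2920, (F,merge)→3600, (D,merge)→4900, (F,nl)→17360 …(+1); best=2680 via (D,hash)
  {ACD}: card=160; try (C,merge)→3220, (C,hash)→3380, (A,merge)→5050, (A,hash)→5520, (C,nl)→11220, (A,nl)→41360; best=3220 via (C,merge)
  {ADE}: card=320; try (E,hash)→1900, (E,merge)→2380, (D,hash)→2820, (E,nl)→3220, (D,merge)→12340, (D,nl)→80700; best=1900 via (E,hash)
  {BCDF}: card=4800; try (B,hash)→4760, (B,merge)→7640, (D,hash)→7960, (D,merge)→50680, (B,nl)→50680, (D,nl)→291240; best=4760 via (B,hash)
  {ACDF}: card=400; try (F,nl_idx)→4740, (F,hash)→4780, (F,merge)→5460, (A,hash)→7080, (A,merge)→8930, (F,nl)→19220 …(+1); best=4740 via (F,nl_idx)
  {ACDE}: card=640; try (E,hash)→3580, (C,hash)→3900, (E,merge)→4780, (C,merge)→6060, (E,nl)→6420, (C,nl)→40300; best=3580 via (E,hash)
  {ABCDF}: card=4800; try (B,hash)→6820, (B,merge)→9700, (A,hash)→13560, (B,nl)→52740, (A,merge)→74210, (A,nl)→1204760; best=6820 via (B,hash)
  {ACDEF}: card=1600; try (E,hash)→5340, (F,hash)→5620, (E,merge)→8860, (F,nl_idx)→9660, (F,merge)→11420, (E,nl)→12740 …(+1); best=5340 via (E,hash)
  {ABCDEF}: card=19200; try (B,hash)→8620, (E,hash)→11820, (B,merge)→25500, (E,merge)→74140, (E,nl)→102820, (B,nl)→197340; best=8620 via (B,hash)

cost=8620; order=A,D,C,F,E,B; methods=hash,merge,nl_idx,hash,hash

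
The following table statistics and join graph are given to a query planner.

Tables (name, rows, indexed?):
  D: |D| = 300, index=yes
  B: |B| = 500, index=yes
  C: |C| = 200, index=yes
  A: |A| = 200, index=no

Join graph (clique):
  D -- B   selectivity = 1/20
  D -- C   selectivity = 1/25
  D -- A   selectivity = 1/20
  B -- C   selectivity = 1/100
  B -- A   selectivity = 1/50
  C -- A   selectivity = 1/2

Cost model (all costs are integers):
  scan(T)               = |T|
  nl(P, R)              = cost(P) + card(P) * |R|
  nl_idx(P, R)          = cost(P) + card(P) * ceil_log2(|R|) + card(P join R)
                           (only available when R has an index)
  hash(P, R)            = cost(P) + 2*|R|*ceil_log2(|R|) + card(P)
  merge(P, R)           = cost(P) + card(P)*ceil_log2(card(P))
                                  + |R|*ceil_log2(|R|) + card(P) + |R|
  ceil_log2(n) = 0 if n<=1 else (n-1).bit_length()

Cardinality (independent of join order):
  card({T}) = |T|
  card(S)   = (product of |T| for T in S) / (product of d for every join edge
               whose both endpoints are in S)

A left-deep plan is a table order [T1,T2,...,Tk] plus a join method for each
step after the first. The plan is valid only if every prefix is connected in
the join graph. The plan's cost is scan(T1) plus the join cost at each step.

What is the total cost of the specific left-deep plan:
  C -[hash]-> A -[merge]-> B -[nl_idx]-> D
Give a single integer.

step 1: scan C: cost=200, card=200
step 2: join A via hash
    card(P join A) = 200*200/(2) = 20000
    cost = 200 + 2*200*8 + 200 = 3600
step 3: join B via merge
    card(P join B) = 20000*500/(100*50) = 2000
    cost = 3600 + 20000*15 + 500*9 + 20000 + 500 = 328600
step 4: join D via nl_idx
    card(P join D) = 2000*300/(20*25*20) = 60
    cost = 328600 + 2000*9 + 60 = 346660

346660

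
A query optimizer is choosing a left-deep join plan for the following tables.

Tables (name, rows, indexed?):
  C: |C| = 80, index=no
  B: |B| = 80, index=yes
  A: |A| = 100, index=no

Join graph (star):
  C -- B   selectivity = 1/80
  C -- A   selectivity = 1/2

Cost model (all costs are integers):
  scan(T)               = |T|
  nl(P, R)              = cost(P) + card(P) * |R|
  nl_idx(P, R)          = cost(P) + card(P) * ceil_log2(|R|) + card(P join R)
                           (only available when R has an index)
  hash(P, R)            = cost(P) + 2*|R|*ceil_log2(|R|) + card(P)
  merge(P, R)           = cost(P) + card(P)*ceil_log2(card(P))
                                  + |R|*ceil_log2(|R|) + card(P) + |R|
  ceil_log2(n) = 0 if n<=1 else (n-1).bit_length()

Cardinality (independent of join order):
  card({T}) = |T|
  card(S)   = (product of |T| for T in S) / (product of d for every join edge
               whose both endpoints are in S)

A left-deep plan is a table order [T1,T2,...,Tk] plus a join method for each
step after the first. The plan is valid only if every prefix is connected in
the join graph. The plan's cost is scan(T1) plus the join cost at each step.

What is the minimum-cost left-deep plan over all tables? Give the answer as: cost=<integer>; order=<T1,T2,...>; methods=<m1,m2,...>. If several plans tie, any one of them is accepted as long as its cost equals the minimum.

Selinger DP (subsets sized 1..n):
  {C}: scan cost=80, card=80
  {B}: scan cost=80, card=80
  {A}: scan cost=100, card=100
  {BC}: card=80; try (B,nl_idx)→720, (C,hash)→1280, (B,hash)→1280, (C,merge)→1360, (B,merge)→1360, (C,nl)→6480 …(+1); best=720 via (B,nl_idx)
  {AC}: card=4000; try (C,hash)→1320, (A,merge)→1520, (C,merge)→1540, (A,hash)→1560, (A,nl)→8080, (C,nl)→8100; best=1320 via (C,hash)
  {ABC}: card=4000; try (A,merge)→2160, (A,hash)→2200, (B,hash)→6440, (A,nl)→8720, (B,nl_idx)→33320, (B,merge)→53960 …(+1); best=2160 via (A,merge)

cost=2160; order=C,B,A; methods=nl_idx,merge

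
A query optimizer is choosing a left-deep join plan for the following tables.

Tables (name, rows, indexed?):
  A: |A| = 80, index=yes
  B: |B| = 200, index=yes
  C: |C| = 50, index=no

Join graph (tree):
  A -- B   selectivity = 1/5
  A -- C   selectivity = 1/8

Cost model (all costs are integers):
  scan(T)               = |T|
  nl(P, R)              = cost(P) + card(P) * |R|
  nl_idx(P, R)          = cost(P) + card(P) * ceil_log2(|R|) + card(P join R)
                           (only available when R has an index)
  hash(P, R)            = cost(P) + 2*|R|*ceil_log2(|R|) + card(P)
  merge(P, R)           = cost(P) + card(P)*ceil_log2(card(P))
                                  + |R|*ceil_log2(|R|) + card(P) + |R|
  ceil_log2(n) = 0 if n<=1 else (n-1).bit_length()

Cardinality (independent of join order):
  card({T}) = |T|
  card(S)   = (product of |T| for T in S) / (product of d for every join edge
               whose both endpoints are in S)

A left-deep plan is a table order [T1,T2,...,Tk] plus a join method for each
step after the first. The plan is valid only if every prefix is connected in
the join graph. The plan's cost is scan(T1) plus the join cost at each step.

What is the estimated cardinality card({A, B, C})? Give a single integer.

Tables in S: A(80), B(200), C(50)
Edges inside S: A-B(d=5), A-C(d=8)
numerator = 80 * 200 * 50 = 800000
denominator = 5 * 8 = 40
card(S) = 800000 / 40 = 20000

20000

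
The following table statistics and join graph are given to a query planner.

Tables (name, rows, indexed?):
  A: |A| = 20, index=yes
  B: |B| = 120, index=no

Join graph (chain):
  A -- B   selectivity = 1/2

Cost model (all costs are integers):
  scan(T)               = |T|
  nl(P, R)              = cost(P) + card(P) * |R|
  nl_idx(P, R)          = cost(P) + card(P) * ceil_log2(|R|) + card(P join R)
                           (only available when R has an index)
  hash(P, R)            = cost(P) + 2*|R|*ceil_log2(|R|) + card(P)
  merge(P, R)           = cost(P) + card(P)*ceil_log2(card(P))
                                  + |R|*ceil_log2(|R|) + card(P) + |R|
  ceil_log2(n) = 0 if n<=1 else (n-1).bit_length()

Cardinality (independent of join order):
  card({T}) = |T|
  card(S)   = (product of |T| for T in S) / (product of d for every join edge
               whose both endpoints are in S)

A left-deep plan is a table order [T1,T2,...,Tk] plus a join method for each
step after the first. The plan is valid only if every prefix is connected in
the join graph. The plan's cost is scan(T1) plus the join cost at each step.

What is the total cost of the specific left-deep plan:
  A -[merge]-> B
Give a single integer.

step 1: scan A: cost=20, card=20
step 2: join B via merge
    card(P join B) = 20*120/(2) = 1200
    cost = 20 + 20*5 + 120*7 + 20 + 120 = 1100

1100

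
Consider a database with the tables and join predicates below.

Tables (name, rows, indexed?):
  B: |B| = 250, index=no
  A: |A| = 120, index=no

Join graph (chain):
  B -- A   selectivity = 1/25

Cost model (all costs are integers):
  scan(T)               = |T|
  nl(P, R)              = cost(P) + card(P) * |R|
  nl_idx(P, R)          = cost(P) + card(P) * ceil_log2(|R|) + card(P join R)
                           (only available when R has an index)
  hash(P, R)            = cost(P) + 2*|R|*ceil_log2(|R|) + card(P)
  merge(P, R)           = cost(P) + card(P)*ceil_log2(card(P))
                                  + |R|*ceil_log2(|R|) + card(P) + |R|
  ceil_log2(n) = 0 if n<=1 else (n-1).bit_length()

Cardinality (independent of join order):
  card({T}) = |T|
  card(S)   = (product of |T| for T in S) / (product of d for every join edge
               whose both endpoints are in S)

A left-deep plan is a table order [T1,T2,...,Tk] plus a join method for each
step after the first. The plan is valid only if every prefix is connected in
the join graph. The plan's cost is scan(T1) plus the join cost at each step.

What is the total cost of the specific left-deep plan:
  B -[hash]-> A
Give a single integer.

2180

step 1: scan B: cost=250, card=250
step 2: join A via hash
    card(P join A) = 250*120/(25) = 1200
    cost = 250 + 2*120*7 + 250 = 2180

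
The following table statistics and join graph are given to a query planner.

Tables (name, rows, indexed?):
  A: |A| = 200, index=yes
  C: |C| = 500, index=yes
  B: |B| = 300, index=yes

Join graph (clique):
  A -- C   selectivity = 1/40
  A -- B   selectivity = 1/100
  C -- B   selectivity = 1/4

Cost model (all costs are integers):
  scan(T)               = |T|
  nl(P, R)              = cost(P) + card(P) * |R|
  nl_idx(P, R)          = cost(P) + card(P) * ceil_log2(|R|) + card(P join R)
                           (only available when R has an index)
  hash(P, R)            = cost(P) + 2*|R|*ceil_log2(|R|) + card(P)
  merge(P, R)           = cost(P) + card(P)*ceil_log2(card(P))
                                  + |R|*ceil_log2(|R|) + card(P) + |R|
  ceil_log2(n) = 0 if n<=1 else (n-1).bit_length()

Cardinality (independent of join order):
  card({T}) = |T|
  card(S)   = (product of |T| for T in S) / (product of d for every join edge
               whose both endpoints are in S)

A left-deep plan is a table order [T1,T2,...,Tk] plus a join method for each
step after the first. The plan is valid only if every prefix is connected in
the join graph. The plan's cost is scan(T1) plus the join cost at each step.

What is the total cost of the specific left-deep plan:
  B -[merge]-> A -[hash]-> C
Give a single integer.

step 1: scan B: cost=300, card=300
step 2: join A via merge
    card(P join A) = 300*200/(100) = 600
    cost = 300 + 300*9 + 200*8 + 300 + 200 = 5100
step 3: join C via hash
    card(P join C) = 600*500/(40*4) = 1875
    cost = 5100 + 2*500*9 + 600 = 14700

14700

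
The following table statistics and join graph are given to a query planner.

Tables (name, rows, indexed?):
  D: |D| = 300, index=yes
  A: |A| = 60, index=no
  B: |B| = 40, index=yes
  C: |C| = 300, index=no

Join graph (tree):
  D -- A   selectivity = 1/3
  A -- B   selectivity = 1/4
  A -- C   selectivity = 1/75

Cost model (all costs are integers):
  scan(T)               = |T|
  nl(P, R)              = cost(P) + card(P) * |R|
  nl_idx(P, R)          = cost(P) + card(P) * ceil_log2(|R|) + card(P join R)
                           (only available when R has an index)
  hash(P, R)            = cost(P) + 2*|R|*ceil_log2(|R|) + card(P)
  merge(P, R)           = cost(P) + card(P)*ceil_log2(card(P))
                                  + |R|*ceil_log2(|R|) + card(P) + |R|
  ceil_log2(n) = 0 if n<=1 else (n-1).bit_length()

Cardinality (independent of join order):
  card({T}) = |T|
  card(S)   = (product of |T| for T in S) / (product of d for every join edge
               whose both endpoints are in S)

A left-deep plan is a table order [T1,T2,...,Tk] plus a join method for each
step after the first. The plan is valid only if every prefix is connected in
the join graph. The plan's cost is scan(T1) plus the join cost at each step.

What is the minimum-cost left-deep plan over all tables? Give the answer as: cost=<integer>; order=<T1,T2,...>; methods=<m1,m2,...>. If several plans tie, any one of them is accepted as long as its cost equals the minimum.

Selinger DP (subsets sized 1..n):
  {D}: scan cost=300, card=300
  {A}: scan cost=60, card=60
  {B}: scan cost=40, card=40
  {C}: scan cost=300, card=300
  {AD}: card=6000; try (A,hash)→1320, (D,merge)→3480, (A,merge)→3720, (D,hash)→5520, (D,nl_idx)→6600, (D,nl)→18060 …(+1); best=1320 via (A,hash)
  {AB}: card=600; try (B,hash)→600, (A,merge)→740, (B,merge)→760, (A,hash)→800, (B,nl_idx)→1020, (A,nl)→2440 …(+1); best=600 via (B,hash)
  {AC}: card=240; try (A,hash)→1320, (C,merge)→3480, (A,merge)→3720, (C,hash)→5520, (C,nl)→18060, (A,nl)→18300; best=1320 via (A,hash)
  {ABD}: card=60000; try (D,hash)→6600, (B,hash)→7800, (D,merge)→10200, (D,nl_idx)→66000, (B,merge)→85600, (B,nl_idx)→97320 …(+2); best=6600 via (D,hash)
  {ACD}: card=24000; try (D,merge)→6480, (D,hash)→6960, (C,hash)→12720, (D,nl_idx)→27480, (D,nl)→73320, (C,merge)→88320 …(+1); best=6480 via (D,merge)
  {ABC}: card=2400; try (B,hash)→2040, (B,merge)→3760, (B,nl_idx)→5160, (C,hash)→6600, (C,merge)→10200, (B,nl)→10920 …(+1); best=2040 via (B,hash)
  {ABCD}: card=240000; try (D,hash)→9840, (B,hash)→30960, (D,merge)→36240, (C,hash)→72000, (D,nl_idx)→263640, (B,nl_idx)→390480 …(+5); best=9840 via (D,hash)

cost=9840; order=C,A,B,D; methods=hash,hash,hash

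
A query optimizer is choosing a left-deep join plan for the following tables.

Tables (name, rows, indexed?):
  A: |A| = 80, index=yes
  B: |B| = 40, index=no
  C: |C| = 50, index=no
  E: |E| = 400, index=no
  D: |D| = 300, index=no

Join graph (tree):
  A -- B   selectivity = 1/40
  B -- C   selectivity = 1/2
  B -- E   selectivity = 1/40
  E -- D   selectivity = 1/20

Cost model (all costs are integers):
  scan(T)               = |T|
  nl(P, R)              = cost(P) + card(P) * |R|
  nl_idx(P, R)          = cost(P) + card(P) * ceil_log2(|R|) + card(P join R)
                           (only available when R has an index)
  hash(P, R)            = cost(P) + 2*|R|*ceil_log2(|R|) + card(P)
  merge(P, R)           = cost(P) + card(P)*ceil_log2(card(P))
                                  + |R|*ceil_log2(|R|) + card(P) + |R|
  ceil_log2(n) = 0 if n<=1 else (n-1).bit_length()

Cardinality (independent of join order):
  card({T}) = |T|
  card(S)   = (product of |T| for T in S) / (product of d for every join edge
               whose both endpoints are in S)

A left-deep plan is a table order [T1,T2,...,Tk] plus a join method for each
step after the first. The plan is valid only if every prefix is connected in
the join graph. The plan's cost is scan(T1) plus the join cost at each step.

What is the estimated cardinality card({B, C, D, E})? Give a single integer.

Tables in S: B(40), C(50), D(300), E(400)
Edges inside S: B-C(d=2), B-E(d=40), E-D(d=20)
numerator = 40 * 50 * 300 * 400 = 240000000
denominator = 2 * 40 * 20 = 1600
card(S) = 240000000 / 1600 = 150000

150000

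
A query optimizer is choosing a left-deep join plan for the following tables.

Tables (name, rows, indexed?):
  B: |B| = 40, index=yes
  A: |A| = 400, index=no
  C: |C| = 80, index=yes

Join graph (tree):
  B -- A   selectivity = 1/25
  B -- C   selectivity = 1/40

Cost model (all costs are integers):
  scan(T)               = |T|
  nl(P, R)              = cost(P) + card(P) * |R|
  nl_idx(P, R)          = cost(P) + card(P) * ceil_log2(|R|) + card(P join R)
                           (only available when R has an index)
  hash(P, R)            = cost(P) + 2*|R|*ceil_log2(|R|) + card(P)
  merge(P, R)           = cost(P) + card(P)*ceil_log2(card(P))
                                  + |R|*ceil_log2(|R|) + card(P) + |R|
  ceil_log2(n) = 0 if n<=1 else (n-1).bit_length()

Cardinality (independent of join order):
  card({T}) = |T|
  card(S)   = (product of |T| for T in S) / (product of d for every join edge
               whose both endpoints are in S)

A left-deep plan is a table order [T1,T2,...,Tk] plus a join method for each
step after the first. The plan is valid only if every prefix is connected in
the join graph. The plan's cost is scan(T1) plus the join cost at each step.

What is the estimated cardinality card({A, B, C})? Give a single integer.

Tables in S: A(400), B(40), C(80)
Edges inside S: B-A(d=25), B-C(d=40)
numerator = 400 * 40 * 80 = 1280000
denominator = 25 * 40 = 1000
card(S) = 1280000 / 1000 = 1280

1280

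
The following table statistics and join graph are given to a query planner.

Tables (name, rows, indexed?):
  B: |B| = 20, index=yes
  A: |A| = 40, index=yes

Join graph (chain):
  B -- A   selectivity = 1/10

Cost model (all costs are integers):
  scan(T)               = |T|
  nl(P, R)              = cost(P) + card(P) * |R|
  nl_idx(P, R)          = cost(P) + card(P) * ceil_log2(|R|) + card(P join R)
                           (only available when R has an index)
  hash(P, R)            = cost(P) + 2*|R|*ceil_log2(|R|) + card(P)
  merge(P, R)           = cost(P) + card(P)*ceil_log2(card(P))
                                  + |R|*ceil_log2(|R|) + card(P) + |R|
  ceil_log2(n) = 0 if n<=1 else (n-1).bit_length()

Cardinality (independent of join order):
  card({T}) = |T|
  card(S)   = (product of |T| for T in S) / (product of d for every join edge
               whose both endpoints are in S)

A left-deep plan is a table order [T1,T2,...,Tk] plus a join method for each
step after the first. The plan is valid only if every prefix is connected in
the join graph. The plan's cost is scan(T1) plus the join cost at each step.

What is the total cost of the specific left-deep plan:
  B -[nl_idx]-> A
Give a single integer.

step 1: scan B: cost=20, card=20
step 2: join A via nl_idx
    card(P join A) = 20*40/(10) = 80
    cost = 20 + 20*6 + 80 = 220

220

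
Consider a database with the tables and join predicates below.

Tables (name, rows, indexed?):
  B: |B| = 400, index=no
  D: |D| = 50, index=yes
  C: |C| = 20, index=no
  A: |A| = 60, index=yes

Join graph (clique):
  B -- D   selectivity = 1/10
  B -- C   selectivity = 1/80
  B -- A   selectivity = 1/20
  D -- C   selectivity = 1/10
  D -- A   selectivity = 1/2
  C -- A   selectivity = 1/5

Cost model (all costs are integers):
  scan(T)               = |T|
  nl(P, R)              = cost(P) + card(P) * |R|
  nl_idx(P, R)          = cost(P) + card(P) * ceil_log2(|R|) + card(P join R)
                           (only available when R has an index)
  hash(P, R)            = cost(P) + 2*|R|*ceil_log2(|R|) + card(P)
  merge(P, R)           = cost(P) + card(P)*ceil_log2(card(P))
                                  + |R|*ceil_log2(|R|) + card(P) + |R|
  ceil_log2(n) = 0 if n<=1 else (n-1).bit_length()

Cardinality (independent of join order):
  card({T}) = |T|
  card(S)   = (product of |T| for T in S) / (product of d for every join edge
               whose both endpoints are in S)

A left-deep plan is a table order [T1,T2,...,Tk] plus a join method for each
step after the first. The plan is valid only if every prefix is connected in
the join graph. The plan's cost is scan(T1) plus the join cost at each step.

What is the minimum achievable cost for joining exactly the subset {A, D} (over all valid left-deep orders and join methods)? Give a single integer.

720

Selinger DP over subsets of {A,D}:
  {D}: scan cost=50, card=50
  {A}: scan cost=60, card=60
  {AD}: card=1500; try (D,hash)→720, (A,hash)→820, (A,merge)→820, (D,merge)→830, (A,nl_idx)→1850, (D,nl_idx)→1920 …(+2); best=720 via (D,hash)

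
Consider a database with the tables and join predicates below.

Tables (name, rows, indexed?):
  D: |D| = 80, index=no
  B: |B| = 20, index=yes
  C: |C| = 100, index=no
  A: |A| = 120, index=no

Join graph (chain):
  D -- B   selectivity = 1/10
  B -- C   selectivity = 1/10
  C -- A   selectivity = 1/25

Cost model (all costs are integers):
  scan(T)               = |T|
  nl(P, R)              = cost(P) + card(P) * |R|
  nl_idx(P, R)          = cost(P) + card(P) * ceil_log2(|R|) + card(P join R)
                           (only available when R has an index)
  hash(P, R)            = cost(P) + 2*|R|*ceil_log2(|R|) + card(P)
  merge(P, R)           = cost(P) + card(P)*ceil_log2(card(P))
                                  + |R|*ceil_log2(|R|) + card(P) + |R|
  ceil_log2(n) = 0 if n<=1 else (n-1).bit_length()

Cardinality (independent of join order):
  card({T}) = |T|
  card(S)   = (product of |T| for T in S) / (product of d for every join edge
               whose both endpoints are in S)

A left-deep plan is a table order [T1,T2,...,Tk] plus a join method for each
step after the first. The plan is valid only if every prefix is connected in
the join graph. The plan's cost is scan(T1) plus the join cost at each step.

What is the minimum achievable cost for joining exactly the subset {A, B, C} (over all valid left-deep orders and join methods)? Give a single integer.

Selinger DP over subsets of {A,B,C}:
  {B}: scan cost=20, card=20
  {C}: scan cost=100, card=100
  {A}: scan cost=120, card=120
  {BC}: card=200; try (B,hash)→400, (B,nl_idx)→800, (C,merge)→940, (B,merge)→1020, (C,hash)→1440, (C,nl)→2020 …(+1); best=400 via (B,hash)
  {AC}: card=480; try (C,hash)→1640, (A,merge)→1860, (C,merge)→1880, (A,hash)→1880, (A,nl)→12100, (C,nl)→12120; best=1640 via (C,hash)
  {ABC}: card=960; try (A,hash)→2280, (B,hash)→2320, (A,merge)→3160, (B,nl_idx)→5000, (B,merge)→6560, (B,nl)→11240 …(+1); best=2280 via (A,hash)

2280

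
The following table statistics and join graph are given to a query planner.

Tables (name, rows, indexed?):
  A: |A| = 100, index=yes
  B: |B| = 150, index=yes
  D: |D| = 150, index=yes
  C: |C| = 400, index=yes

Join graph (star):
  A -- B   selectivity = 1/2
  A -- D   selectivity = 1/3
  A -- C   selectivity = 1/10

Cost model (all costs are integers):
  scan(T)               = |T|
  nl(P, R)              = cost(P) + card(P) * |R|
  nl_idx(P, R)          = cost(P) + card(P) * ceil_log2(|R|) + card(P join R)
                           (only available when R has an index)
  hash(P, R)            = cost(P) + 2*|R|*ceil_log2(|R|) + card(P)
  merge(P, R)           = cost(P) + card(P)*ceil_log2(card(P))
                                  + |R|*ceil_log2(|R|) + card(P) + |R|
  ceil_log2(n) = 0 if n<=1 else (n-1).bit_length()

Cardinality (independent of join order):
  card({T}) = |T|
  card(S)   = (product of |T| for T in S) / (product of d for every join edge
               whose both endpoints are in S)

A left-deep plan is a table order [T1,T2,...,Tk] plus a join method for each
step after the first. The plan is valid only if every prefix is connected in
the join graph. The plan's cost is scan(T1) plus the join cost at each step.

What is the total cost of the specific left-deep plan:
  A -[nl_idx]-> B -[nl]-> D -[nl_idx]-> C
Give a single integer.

step 1: scan A: cost=100, card=100
step 2: join B via nl_idx
    card(P join B) = 100*150/(2) = 7500
    cost = 100 + 100*8 + 7500 = 8400
step 3: join D via nl
    card(P join D) = 7500*150/(3) = 375000
    cost = 8400 + 7500*150 = 1133400
step 4: join C via nl_idx
    card(P join C) = 375000*400/(10) = 15000000
    cost = 1133400 + 375000*9 + 15000000 = 19508400

19508400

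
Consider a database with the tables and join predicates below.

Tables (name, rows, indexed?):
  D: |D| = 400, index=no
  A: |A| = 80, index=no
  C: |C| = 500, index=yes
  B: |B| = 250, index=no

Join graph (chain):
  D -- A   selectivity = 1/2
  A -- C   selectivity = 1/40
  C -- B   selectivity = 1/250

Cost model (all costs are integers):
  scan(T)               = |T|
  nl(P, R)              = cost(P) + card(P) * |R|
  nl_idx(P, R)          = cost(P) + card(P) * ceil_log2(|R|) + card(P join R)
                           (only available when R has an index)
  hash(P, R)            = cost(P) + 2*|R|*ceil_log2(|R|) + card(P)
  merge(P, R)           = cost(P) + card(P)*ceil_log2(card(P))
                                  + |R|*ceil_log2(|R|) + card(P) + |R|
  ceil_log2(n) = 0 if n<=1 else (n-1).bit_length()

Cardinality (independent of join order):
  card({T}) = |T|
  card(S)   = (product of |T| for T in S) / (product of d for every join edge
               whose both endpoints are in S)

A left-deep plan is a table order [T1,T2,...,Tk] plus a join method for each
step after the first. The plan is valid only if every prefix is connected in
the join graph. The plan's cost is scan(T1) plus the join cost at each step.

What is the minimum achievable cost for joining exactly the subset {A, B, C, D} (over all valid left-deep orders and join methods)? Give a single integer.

12820

Selinger DP over subsets of {A,B,C,D}:
  {D}: scan cost=400, card=400
  {A}: scan cost=80, card=80
  {C}: scan cost=500, card=500
  {B}: scan cost=250, card=250
  {AD}: card=16000; try (A,hash)→1920, (D,merge)→4720, (A,merge)→5040, (D,hash)→7360, (D,nl)→32080, (A,nl)→32400; best=1920 via (A,hash)
  {AC}: card=1000; try (C,nl_idx)→1800, (A,hash)→2120, (C,merge)→5720, (A,merge)→6140, (C,hash)→9160, (C,nl)→40080 …(+1); best=1800 via (C,nl_idx)
  {BC}: card=500; try (C,nl_idx)→3000, (B,hash)→5000, (C,merge)→7500, (B,merge)→7750, (C,hash)→9500, (C,nl)→125250 …(+1); best=3000 via (C,nl_idx)
  {ACD}: card=200000; try (D,hash)→10000, (D,merge)→16800, (C,hash)→26920, (C,merge)→246920, (C,nl_idx)→345920, (D,nl)→401800 …(+1); best=10000 via (D,hash)
  {ABC}: card=1000; try (A,hash)→4620, (B,hash)→6800, (A,merge)→8640, (B,merge)→15050, (A,nl)→43000, (B,nl)→251800; best=4620 via (A,hash)
  {ABCD}: card=200000; try (D,hash)→12820, (D,merge)→19620, (B,hash)→214000, (D,nl)→404620, (B,merge)→3812250, (B,nl)→50010000; best=12820 via (D,hash)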